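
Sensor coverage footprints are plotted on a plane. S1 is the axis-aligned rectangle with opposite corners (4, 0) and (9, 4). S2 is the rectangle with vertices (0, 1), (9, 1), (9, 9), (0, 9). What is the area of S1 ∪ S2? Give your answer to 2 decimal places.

77.00

By inclusion–exclusion:
Individual areas: |S1| = 20, |S2| = 72.
|S1∩S2|: x∈[4,9], y∈[1,4] → 5·3 = 15.
|S1 ∪ S2| = 92 − 15 = 77.00.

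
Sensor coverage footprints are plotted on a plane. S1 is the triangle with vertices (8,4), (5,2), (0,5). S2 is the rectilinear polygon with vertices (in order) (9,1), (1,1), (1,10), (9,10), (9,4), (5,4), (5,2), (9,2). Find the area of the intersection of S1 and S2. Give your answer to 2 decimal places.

6.26

The intersection is the polygon with vertices (1,4.4), (1,4.875), (8,4), (5,4), (5,2).
By the shoelace formula its area is 6.26.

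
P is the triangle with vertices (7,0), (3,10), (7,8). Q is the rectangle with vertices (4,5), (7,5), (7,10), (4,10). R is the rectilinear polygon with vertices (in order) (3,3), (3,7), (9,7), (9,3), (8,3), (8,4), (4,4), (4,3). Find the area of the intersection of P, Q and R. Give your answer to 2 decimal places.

The intersection is the polygon with vertices (7,5), (5,5), (4.2,7), (7,7).
By the shoelace formula its area is 4.80.

4.80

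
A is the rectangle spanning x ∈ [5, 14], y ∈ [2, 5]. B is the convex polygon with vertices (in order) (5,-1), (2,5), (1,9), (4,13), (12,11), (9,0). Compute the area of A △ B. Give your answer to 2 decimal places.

98.77

|A| = 27, |B| = 101.5, |A∩B| = 14.8636.
|A △ B| = |A| + |B| − 2·|A∩B| = 27 + 101.5 − 29.7273 = 98.77.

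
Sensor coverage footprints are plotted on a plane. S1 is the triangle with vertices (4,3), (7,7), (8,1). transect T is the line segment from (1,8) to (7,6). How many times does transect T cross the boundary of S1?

1

The segment meets the boundary at (6.4,6.2).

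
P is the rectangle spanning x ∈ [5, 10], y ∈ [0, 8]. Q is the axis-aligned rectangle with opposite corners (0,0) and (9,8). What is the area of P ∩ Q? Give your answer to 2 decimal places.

32.00

|P∩Q|: x∈[5,9], y∈[0,8] → 4·8 = 32.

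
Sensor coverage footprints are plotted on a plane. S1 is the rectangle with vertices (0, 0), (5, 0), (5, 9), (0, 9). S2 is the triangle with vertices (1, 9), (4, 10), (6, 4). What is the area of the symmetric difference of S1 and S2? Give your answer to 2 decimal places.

|S1| = 45, |S2| = 10, |S1∩S2| = 7.3333.
|S1 △ S2| = |S1| + |S2| − 2·|S1∩S2| = 45 + 10 − 14.6667 = 40.33.

40.33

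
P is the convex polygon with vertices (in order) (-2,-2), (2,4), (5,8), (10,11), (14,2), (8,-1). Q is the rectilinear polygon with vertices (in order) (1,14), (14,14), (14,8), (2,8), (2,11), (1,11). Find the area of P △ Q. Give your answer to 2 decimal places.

|P| = 107.5, |Q| = 75, |P∩Q| = 9.5.
|P △ Q| = |P| + |Q| − 2·|P∩Q| = 107.5 + 75 − 19 = 163.50.

163.50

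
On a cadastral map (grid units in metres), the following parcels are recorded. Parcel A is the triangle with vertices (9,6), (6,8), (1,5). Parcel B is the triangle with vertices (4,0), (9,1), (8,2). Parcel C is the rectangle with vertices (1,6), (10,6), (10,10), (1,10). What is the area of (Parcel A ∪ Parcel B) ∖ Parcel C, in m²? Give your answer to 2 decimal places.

|Parcel A ∪ Parcel B| = 12.5.
|(Parcel A ∪ Parcel B) ∩ Parcel C| = 6.3333.
|(Parcel A ∪ Parcel B) ∖ Parcel C| = 12.5 − 6.3333 = 6.17.

6.17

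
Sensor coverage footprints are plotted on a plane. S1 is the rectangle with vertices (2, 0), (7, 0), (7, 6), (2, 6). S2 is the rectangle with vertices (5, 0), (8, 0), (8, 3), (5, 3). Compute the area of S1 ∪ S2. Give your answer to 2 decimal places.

33.00

By inclusion–exclusion:
Individual areas: |S1| = 30, |S2| = 9.
|S1∩S2|: x∈[5,7], y∈[0,3] → 2·3 = 6.
|S1 ∪ S2| = 39 − 6 = 33.00.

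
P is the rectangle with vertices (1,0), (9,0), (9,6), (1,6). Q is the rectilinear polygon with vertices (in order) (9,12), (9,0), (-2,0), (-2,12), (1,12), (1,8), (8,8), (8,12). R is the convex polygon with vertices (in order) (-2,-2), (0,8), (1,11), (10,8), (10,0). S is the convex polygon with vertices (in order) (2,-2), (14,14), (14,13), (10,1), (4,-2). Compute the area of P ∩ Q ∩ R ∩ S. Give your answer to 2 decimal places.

The intersection is the polygon with vertices (9,6), (9,0.5), (8,0), (3.5,0), (8,6).
By the shoelace formula its area is 19.25.

19.25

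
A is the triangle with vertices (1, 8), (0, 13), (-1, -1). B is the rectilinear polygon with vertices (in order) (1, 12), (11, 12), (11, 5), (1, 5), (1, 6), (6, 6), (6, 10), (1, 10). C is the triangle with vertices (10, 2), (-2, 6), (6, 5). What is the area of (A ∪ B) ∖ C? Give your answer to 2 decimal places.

|A ∪ B| = 59.5.
|(A ∪ B) ∩ C| = 1.9519.
|(A ∪ B) ∖ C| = 59.5 − 1.9519 = 57.55.

57.55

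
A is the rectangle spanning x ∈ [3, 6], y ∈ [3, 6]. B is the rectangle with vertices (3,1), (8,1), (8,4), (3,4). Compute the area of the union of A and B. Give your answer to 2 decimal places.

By inclusion–exclusion:
Individual areas: |A| = 9, |B| = 15.
|A∩B|: x∈[3,6], y∈[3,4] → 3·1 = 3.
|A ∪ B| = 24 − 3 = 21.00.

21.00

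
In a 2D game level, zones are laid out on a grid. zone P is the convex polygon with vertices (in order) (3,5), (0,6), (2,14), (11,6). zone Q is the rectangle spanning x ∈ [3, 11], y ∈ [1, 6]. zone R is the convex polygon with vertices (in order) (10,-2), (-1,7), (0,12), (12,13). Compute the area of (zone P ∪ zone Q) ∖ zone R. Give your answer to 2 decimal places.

|zone P ∪ zone Q| = 85.5.
|(zone P ∪ zone Q) ∩ zone R| = 77.4162.
|(zone P ∪ zone Q) ∖ zone R| = 85.5 − 77.4162 = 8.08.

8.08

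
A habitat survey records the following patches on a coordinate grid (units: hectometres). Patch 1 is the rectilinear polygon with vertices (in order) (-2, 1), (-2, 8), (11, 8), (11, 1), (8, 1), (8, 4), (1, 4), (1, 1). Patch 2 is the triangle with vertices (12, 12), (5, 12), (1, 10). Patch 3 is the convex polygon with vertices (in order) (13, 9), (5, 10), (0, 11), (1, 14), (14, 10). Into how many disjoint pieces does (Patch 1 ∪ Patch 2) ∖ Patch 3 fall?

(Patch 1 ∪ Patch 2) ∖ Patch 3 splits into 3 disjoint pieces (area 70, area 1.1571, area 0.381).

3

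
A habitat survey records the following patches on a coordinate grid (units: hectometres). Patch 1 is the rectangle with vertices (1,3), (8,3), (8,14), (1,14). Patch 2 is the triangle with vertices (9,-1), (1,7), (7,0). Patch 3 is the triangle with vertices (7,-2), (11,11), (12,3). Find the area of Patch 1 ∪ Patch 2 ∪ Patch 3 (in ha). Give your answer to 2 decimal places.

By inclusion–exclusion:
Individual areas: |Patch 1| = 77, |Patch 2| = 4, |Patch 3| = 22.5.
|Patch 1∩Patch 2| = 1.1429.
|Patch 1∩Patch 3| = 0.
|Patch 2∩Patch 3| = 0.3912.
|Patch 1∩Patch 2∩Patch 3| = 0.
|Patch 1 ∪ Patch 2 ∪ Patch 3| = 103.5 − 1.534 + 0 = 101.97.

101.97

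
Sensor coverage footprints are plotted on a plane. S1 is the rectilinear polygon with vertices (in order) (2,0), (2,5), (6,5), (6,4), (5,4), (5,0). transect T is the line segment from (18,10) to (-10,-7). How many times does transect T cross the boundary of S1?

2

The segment meets the boundary at (2,0.286), (5,2.107).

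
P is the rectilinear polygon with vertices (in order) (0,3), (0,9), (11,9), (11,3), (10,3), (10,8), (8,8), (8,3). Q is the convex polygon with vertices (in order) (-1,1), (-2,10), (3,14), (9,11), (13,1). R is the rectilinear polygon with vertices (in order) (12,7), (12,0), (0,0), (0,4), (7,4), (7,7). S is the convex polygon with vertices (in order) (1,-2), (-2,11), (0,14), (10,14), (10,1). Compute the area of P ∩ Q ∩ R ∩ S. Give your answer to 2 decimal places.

11.00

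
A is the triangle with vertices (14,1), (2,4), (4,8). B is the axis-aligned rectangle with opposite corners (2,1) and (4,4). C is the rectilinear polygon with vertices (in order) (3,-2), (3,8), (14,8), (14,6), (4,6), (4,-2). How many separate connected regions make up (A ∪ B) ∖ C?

(A ∪ B) ∖ C splits into 2 disjoint pieces (area 4, area 19.6429).

2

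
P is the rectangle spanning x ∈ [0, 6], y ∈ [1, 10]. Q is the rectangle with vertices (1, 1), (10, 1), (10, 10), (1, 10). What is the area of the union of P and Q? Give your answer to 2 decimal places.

By inclusion–exclusion:
Individual areas: |P| = 54, |Q| = 81.
|P∩Q|: x∈[1,6], y∈[1,10] → 5·9 = 45.
|P ∪ Q| = 135 − 45 = 90.00.

90.00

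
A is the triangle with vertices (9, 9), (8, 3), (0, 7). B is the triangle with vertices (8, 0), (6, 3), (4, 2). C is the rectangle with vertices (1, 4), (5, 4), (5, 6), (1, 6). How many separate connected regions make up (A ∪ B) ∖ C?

2

(A ∪ B) ∖ C splits into 2 disjoint pieces (area 23.75, area 4).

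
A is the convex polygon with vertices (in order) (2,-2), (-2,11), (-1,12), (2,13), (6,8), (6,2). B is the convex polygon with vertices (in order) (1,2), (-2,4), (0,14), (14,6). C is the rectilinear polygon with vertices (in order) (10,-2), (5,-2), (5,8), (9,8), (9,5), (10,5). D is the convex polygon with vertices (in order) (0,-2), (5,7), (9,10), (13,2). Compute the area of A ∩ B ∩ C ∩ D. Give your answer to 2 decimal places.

The intersection is the polygon with vertices (5,3.231), (5,7), (6,7.75), (6,3.538).
By the shoelace formula its area is 3.99.

3.99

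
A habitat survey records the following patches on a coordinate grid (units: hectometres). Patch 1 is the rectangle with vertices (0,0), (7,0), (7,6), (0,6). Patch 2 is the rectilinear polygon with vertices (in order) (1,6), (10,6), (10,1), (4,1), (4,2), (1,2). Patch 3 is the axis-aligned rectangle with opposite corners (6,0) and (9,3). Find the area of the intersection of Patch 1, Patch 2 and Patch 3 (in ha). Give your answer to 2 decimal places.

2.00

The intersection is the polygon with vertices (6,1), (6,3), (7,3), (7,1).
By the shoelace formula its area is 2.00.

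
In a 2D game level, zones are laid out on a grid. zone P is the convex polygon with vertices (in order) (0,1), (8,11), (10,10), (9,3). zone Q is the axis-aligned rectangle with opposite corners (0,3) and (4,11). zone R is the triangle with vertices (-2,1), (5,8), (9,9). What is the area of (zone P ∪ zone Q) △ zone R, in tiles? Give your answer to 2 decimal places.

|zone P ∪ zone Q| = 72.9.
|(zone P ∪ zone Q) ∩ zone R| = 8.5938.
|(zone P ∪ zone Q) △ zone R| = 72.9 + 10.5 − 17.1875 = 66.21.

66.21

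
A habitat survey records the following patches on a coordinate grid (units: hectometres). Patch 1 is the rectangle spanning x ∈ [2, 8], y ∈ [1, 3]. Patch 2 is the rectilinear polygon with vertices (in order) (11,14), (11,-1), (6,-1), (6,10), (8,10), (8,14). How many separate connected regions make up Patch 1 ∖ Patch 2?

Patch 1 ∖ Patch 2 is a single connected region.

1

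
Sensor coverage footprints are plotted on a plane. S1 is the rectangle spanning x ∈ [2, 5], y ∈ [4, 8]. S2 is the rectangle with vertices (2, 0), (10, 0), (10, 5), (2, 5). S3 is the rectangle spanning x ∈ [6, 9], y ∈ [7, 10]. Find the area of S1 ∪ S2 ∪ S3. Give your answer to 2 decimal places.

By inclusion–exclusion:
Individual areas: |S1| = 12, |S2| = 40, |S3| = 9.
|S1∩S2|: x∈[2,5], y∈[4,5] → 3·1 = 3.
|S1∩S3| = 0 (no overlap).
|S2∩S3| = 0 (no overlap).
|S1∩S2∩S3| = 0.
|S1 ∪ S2 ∪ S3| = 61 − 3 + 0 = 58.00.

58.00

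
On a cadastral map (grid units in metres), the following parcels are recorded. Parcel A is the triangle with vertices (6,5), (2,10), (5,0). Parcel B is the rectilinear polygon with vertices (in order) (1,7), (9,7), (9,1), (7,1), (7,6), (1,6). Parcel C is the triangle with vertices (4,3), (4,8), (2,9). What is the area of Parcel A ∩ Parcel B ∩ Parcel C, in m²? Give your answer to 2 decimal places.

The intersection is the polygon with vertices (3.2,6), (2.9,7), (4,7), (4,6).
By the shoelace formula its area is 0.95.

0.95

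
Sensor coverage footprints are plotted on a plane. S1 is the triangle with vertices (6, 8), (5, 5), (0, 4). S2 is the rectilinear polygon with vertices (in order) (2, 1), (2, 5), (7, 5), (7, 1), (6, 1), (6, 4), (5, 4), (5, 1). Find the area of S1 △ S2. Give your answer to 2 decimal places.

22.20

|S1| = 7, |S2| = 17, |S1∩S2| = 0.9.
|S1 △ S2| = |S1| + |S2| − 2·|S1∩S2| = 7 + 17 − 1.8 = 22.20.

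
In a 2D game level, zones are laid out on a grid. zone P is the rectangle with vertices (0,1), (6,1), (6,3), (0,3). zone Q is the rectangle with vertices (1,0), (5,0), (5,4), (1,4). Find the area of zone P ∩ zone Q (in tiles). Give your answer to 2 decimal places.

8.00

|zone P∩zone Q|: x∈[1,5], y∈[1,3] → 4·2 = 8.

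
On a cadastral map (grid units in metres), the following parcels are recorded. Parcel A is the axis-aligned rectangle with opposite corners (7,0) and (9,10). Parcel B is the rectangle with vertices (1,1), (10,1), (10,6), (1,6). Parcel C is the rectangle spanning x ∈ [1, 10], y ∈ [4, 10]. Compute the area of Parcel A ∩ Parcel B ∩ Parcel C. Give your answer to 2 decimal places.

4.00

The intersection is the polygon with vertices (7,6), (9,6), (9,4), (7,4).
By the shoelace formula its area is 4.00.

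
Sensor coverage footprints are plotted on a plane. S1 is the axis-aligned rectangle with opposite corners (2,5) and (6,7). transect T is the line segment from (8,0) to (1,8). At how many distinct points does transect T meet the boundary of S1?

2

The segment meets the boundary at (2,6.857), (3.625,5).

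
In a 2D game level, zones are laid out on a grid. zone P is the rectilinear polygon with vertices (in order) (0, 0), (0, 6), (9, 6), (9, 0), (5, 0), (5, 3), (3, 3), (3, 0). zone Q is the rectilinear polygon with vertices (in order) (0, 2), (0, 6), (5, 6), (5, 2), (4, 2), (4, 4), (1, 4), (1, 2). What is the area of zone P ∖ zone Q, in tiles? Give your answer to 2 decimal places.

|zone P| = 48, |zone P∩zone Q| = 13.
|zone P ∖ zone Q| = |zone P| − |zone P∩zone Q| = 48 − 13 = 35.00.

35.00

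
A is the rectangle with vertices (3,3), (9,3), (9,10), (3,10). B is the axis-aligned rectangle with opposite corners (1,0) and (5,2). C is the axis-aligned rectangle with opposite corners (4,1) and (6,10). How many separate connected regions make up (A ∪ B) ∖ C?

3

(A ∪ B) ∖ C splits into 3 disjoint pieces (area 21, area 7, area 7).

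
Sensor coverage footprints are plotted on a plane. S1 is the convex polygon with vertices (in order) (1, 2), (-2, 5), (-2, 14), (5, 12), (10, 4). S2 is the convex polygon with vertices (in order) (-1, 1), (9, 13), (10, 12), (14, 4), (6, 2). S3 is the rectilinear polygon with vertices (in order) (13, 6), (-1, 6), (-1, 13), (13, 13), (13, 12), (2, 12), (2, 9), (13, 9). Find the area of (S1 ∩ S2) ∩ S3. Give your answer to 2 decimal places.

10.19

The region (S1 ∩ S2) ∩ S3 is the polygon with vertices (5.667,9), (6.875,9), (8.75,6), (3.167,6).
By the shoelace formula its area is 10.19.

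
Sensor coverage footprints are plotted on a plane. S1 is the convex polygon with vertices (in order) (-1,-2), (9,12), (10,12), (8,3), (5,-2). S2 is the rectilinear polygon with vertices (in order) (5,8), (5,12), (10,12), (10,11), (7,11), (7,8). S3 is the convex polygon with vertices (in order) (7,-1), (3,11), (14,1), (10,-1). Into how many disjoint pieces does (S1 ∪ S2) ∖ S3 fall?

2

(S1 ∪ S2) ∖ S3 splits into 2 disjoint pieces (area 19.3963, area 30.2273).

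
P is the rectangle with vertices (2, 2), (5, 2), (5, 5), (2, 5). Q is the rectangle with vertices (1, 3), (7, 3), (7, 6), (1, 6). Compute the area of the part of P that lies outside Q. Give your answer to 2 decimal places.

|P∩Q|: x∈[2,5], y∈[3,5] → 3·2 = 6.
|P| = 9.
|P ∖ Q| = |P| − |P∩Q| = 9 − 6 = 3.00.

3.00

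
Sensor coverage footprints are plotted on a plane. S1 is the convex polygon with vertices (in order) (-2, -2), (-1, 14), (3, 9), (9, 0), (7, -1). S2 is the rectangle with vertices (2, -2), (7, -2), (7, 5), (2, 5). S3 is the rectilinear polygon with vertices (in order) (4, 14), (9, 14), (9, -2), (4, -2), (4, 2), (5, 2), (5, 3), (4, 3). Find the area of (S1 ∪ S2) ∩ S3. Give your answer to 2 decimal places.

|S1 ∪ S2| = 98.4444.
|(S1 ∪ S2) ∩ S3| = 26.08.

26.08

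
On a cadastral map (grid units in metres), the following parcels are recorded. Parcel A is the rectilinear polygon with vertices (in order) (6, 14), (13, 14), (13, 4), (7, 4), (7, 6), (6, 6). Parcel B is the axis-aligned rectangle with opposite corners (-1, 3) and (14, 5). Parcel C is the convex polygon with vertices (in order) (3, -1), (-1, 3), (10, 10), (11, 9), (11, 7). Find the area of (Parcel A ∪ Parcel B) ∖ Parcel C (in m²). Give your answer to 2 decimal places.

|Parcel A ∪ Parcel B| = 92.
|(Parcel A ∪ Parcel B) ∩ Parcel C| = 31.2662.
|(Parcel A ∪ Parcel B) ∖ Parcel C| = 92 − 31.2662 = 60.73.

60.73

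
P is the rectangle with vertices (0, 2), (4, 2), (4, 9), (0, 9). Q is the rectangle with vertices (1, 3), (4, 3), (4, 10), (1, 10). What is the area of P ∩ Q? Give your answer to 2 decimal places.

18.00

|P∩Q|: x∈[1,4], y∈[3,9] → 3·6 = 18.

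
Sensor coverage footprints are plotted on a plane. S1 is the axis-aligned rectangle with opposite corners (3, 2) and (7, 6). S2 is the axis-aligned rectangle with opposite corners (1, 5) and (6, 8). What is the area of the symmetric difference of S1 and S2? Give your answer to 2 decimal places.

25.00

|S1∩S2|: x∈[3,6], y∈[5,6] → 3·1 = 3.
|S1 △ S2| = |S1| + |S2| − 2·|S1∩S2| = 16 + 15 − 6 = 25.00.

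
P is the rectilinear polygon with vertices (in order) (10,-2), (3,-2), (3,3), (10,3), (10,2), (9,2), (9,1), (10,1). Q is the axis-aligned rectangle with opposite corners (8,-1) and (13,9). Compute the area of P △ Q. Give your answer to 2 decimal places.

|P| = 34, |Q| = 50, |P∩Q| = 7.
|P △ Q| = |P| + |Q| − 2·|P∩Q| = 34 + 50 − 14 = 70.00.

70.00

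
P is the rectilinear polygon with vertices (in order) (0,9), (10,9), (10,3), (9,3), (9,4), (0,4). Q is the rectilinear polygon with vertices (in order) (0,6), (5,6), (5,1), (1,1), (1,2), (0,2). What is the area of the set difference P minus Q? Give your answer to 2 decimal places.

41.00

|P| = 51, |P∩Q| = 10.
|P ∖ Q| = |P| − |P∩Q| = 51 − 10 = 41.00.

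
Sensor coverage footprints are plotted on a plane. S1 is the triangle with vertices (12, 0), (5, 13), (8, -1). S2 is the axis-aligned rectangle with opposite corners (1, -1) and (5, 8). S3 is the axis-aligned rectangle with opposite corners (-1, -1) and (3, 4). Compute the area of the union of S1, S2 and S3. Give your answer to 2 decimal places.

75.50

By inclusion–exclusion:
Individual areas: |S1| = 29.5, |S2| = 36, |S3| = 20.
|S1∩S2| = 0.
|S1∩S3| = 0.
|S2∩S3|: x∈[1,3], y∈[-1,4] → 2·5 = 10.
|S1∩S2∩S3| = 0.
|S1 ∪ S2 ∪ S3| = 85.5 − 10 + 0 = 75.50.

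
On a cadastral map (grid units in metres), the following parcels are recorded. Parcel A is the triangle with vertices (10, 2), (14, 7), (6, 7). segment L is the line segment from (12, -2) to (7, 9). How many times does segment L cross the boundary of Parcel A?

The segment meets the boundary at (7.909,7), (10.116,2.145).

2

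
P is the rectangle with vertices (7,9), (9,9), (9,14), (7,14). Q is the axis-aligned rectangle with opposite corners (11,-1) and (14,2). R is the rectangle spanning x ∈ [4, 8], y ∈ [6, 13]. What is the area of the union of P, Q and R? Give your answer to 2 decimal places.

By inclusion–exclusion:
Individual areas: |P| = 10, |Q| = 9, |R| = 28.
|P∩Q| = 0 (no overlap).
|P∩R|: x∈[7,8], y∈[9,13] → 1·4 = 4.
|Q∩R| = 0 (no overlap).
|P∩Q∩R| = 0.
|P ∪ Q ∪ R| = 47 − 4 + 0 = 43.00.

43.00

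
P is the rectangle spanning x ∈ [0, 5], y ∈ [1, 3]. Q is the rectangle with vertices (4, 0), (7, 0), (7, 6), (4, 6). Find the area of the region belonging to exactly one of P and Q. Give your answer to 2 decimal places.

|P∩Q|: x∈[4,5], y∈[1,3] → 1·2 = 2.
|P △ Q| = |P| + |Q| − 2·|P∩Q| = 10 + 18 − 4 = 24.00.

24.00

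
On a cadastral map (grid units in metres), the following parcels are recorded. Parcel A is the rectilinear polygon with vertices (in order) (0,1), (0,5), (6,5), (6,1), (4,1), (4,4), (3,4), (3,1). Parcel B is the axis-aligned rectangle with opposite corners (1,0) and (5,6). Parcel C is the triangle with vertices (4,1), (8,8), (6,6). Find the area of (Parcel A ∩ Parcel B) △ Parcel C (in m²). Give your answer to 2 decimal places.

|Parcel A ∩ Parcel B| = 13.
|(Parcel A ∩ Parcel B) ∩ Parcel C| = 0.375.
|(Parcel A ∩ Parcel B) △ Parcel C| = 13 + 3 − 0.75 = 15.25.

15.25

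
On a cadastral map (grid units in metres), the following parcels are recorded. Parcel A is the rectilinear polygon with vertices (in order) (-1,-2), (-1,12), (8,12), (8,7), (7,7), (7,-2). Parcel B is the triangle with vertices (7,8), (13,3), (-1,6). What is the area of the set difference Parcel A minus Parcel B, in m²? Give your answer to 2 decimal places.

|Parcel A| = 117, |Parcel A∩Parcel B| = 15.4405.
|Parcel A ∖ Parcel B| = |Parcel A| − |Parcel A∩Parcel B| = 117 − 15.4405 = 101.56.

101.56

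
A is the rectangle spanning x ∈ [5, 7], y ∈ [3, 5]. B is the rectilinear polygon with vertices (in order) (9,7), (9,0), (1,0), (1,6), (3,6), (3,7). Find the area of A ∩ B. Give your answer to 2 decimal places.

The intersection is the polygon with vertices (5,3), (5,5), (7,5), (7,3).
By the shoelace formula its area is 4.00.

4.00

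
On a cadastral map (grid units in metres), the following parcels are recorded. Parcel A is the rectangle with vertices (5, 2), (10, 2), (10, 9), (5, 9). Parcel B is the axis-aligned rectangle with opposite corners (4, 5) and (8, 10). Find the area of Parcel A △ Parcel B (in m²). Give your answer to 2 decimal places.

|Parcel A∩Parcel B|: x∈[5,8], y∈[5,9] → 3·4 = 12.
|Parcel A △ Parcel B| = |Parcel A| + |Parcel B| − 2·|Parcel A∩Parcel B| = 35 + 20 − 24 = 31.00.

31.00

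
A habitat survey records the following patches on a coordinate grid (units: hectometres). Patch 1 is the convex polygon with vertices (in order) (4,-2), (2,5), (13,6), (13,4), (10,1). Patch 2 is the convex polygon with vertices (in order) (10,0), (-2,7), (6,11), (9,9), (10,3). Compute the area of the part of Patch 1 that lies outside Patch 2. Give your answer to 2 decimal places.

|Patch 1| = 53, |Patch 1∩Patch 2| = 23.1513.
|Patch 1 ∖ Patch 2| = |Patch 1| − |Patch 1∩Patch 2| = 53 − 23.1513 = 29.85.

29.85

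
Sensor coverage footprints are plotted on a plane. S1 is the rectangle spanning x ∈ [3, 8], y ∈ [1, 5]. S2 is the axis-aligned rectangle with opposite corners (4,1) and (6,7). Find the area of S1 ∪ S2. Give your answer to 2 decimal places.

24.00

By inclusion–exclusion:
Individual areas: |S1| = 20, |S2| = 12.
|S1∩S2|: x∈[4,6], y∈[1,5] → 2·4 = 8.
|S1 ∪ S2| = 32 − 8 = 24.00.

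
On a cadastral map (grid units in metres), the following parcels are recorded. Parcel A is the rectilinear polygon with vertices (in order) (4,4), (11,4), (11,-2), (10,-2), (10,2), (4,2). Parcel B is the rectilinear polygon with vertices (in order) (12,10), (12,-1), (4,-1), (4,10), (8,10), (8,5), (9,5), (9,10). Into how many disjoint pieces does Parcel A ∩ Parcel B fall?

Parcel A ∩ Parcel B is a single connected region.

1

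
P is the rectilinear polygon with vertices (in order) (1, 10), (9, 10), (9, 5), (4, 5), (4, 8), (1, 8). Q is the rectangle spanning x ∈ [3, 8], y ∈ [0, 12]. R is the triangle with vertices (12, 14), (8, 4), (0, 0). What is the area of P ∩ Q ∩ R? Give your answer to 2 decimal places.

8.05

The intersection is the polygon with vertices (8,5), (4.286,5), (8,9.333).
By the shoelace formula its area is 8.05.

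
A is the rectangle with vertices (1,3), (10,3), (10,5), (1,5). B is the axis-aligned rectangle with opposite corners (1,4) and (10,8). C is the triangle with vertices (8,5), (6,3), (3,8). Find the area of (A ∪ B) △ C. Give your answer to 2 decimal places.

37.00

|A ∪ B| = 45.
|(A ∪ B) ∩ C| = 8.
|(A ∪ B) △ C| = 45 + 8 − 16 = 37.00.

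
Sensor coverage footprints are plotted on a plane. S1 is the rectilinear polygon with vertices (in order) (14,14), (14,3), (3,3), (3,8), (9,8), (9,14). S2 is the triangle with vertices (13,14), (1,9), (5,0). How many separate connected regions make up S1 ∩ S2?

1

S1 ∩ S2 is a single connected region.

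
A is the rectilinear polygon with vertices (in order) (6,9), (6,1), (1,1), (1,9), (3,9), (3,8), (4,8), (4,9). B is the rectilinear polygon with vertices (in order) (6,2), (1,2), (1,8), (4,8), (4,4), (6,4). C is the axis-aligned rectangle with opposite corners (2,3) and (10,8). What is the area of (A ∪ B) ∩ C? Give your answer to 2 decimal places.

The region (A ∪ B) ∩ C is the polygon with vertices (6,3), (2,3), (2,8), (3,8), (4,8), (6,8), (6,4).
By the shoelace formula its area is 20.00.

20.00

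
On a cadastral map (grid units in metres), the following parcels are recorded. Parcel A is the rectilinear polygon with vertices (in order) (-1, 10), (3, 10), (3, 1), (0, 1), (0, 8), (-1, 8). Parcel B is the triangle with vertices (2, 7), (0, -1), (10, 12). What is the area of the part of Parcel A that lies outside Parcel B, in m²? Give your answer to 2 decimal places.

|Parcel A| = 29, |Parcel A∩Parcel B| = 9.424.
|Parcel A ∖ Parcel B| = |Parcel A| − |Parcel A∩Parcel B| = 29 − 9.424 = 19.58.

19.58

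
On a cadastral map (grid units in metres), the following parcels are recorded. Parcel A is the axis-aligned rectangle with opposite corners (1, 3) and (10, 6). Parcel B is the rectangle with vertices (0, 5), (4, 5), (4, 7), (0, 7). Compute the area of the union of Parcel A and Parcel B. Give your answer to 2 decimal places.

32.00

By inclusion–exclusion:
Individual areas: |Parcel A| = 27, |Parcel B| = 8.
|Parcel A∩Parcel B|: x∈[1,4], y∈[5,6] → 3·1 = 3.
|Parcel A ∪ Parcel B| = 35 − 3 = 32.00.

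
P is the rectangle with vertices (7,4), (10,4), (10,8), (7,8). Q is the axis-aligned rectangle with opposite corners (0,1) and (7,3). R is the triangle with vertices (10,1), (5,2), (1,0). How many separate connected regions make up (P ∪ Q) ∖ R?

(P ∪ Q) ∖ R splits into 2 disjoint pieces (area 12, area 11.4).

2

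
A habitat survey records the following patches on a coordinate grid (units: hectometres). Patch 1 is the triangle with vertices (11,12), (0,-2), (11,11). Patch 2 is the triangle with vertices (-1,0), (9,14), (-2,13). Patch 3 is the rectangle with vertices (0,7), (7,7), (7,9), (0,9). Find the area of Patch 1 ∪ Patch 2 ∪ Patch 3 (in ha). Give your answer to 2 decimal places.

82.07

By inclusion–exclusion:
Individual areas: |Patch 1| = 5.5, |Patch 2| = 72, |Patch 3| = 14.
|Patch 1∩Patch 2| = 0.
|Patch 1∩Patch 3| = 0.
|Patch 2∩Patch 3| = 9.4286.
|Patch 1∩Patch 2∩Patch 3| = 0.
|Patch 1 ∪ Patch 2 ∪ Patch 3| = 91.5 − 9.4286 + 0 = 82.07.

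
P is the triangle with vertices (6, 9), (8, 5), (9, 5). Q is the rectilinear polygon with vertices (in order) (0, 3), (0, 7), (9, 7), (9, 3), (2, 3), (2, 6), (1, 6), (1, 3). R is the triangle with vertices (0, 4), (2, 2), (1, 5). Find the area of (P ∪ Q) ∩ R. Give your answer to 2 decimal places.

The region (P ∪ Q) ∩ R is the polygon with vertices (1,3), (0,4), (1,5).
By the shoelace formula its area is 1.00.

1.00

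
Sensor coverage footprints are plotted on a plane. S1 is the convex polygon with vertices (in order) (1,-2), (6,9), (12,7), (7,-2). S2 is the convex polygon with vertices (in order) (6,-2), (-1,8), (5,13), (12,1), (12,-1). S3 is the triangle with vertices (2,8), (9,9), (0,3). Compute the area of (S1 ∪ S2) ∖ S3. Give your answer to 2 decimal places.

104.20

|S1 ∪ S2| = 118.8311.
|(S1 ∪ S2) ∩ S3| = 14.6305.
|(S1 ∪ S2) ∖ S3| = 118.8311 − 14.6305 = 104.20.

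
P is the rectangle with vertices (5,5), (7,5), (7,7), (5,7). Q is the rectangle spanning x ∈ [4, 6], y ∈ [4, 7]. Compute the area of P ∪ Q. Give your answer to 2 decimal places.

8.00

By inclusion–exclusion:
Individual areas: |P| = 4, |Q| = 6.
|P∩Q|: x∈[5,6], y∈[5,7] → 1·2 = 2.
|P ∪ Q| = 10 − 2 = 8.00.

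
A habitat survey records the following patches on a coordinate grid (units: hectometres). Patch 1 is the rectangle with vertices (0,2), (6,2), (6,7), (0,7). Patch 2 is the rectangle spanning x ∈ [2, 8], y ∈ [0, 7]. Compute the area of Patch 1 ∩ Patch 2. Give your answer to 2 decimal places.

|Patch 1∩Patch 2|: x∈[2,6], y∈[2,7] → 4·5 = 20.

20.00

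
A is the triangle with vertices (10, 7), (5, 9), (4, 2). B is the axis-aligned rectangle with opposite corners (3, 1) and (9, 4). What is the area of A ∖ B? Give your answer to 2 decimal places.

|A| = 18.5, |A∩B| = 2.1143.
|A ∖ B| = |A| − |A∩B| = 18.5 − 2.1143 = 16.39.

16.39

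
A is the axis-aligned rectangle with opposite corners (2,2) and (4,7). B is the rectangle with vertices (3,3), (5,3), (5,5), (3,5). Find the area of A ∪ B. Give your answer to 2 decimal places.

By inclusion–exclusion:
Individual areas: |A| = 10, |B| = 4.
|A∩B|: x∈[3,4], y∈[3,5] → 1·2 = 2.
|A ∪ B| = 14 − 2 = 12.00.

12.00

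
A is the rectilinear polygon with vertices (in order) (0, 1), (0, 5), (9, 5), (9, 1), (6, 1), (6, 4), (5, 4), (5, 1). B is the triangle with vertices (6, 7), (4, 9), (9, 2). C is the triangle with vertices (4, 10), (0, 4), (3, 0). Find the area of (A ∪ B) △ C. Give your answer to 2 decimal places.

32.50

|A ∪ B| = 34.4857.
|(A ∪ B) ∩ C| = 9.4917.
|(A ∪ B) △ C| = 34.4857 + 17 − 18.9833 = 32.50.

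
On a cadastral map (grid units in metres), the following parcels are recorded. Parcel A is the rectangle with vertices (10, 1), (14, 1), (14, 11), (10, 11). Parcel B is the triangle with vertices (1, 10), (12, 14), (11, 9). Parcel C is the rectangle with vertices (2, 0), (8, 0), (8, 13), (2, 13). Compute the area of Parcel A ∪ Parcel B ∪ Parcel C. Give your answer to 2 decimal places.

130.02

By inclusion–exclusion:
Individual areas: |Parcel A| = 40, |Parcel B| = 25.5, |Parcel C| = 78.
|Parcel A∩Parcel B| = 2.35.
|Parcel A∩Parcel C| = 0 (no overlap).
|Parcel B∩Parcel C| = 11.1273.
|Parcel A∩Parcel B∩Parcel C| = 0.
|Parcel A ∪ Parcel B ∪ Parcel C| = 143.5 − 13.4773 + 0 = 130.02.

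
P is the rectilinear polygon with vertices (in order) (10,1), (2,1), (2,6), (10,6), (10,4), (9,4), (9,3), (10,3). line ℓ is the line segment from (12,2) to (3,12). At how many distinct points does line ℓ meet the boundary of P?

2

The segment meets the boundary at (8.4,6), (10,4.222).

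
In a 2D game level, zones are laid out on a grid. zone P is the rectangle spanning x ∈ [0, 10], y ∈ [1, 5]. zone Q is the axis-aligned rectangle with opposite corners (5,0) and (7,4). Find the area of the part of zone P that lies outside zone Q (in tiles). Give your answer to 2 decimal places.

|zone P∩zone Q|: x∈[5,7], y∈[1,4] → 2·3 = 6.
|zone P| = 40.
|zone P ∖ zone Q| = |zone P| − |zone P∩zone Q| = 40 − 6 = 34.00.

34.00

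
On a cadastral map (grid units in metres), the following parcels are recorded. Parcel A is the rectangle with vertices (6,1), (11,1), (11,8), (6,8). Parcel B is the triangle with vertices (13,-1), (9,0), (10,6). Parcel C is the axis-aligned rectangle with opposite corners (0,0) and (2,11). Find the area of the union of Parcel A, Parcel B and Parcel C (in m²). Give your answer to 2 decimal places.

By inclusion–exclusion:
Individual areas: |Parcel A| = 35, |Parcel B| = 12.5, |Parcel C| = 22.
|Parcel A∩Parcel B| = 5.9167.
|Parcel A∩Parcel C| = 0 (no overlap).
|Parcel B∩Parcel C| = 0.
|Parcel A∩Parcel B∩Parcel C| = 0.
|Parcel A ∪ Parcel B ∪ Parcel C| = 69.5 − 5.9167 + 0 = 63.58.

63.58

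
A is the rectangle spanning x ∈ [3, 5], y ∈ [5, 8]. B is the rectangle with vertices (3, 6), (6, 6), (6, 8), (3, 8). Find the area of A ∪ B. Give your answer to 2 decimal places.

By inclusion–exclusion:
Individual areas: |A| = 6, |B| = 6.
|A∩B|: x∈[3,5], y∈[6,8] → 2·2 = 4.
|A ∪ B| = 12 − 4 = 8.00.

8.00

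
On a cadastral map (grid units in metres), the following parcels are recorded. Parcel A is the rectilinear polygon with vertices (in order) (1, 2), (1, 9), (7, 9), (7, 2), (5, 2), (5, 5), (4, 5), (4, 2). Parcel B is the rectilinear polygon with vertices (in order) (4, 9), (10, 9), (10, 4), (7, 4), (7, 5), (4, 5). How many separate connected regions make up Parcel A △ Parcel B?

Parcel A △ Parcel B splits into 2 disjoint pieces (area 21, area 21).

2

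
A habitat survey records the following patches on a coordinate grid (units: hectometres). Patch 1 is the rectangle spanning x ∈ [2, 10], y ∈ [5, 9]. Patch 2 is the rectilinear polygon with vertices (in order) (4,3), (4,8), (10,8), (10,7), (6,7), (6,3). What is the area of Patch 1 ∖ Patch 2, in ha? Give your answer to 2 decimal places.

22.00

|Patch 1| = 32, |Patch 1∩Patch 2| = 10.
|Patch 1 ∖ Patch 2| = |Patch 1| − |Patch 1∩Patch 2| = 32 − 10 = 22.00.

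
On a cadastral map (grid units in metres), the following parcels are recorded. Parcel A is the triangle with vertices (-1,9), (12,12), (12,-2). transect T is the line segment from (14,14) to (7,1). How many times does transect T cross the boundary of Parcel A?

The segment meets the boundary at (7.455,1.846), (12,10.286).

2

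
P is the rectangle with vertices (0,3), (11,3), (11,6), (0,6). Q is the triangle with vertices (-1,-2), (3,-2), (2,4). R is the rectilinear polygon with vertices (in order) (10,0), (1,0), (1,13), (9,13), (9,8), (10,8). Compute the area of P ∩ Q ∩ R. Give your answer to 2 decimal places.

The intersection is the polygon with vertices (2,4), (2.167,3), (1.5,3).
By the shoelace formula its area is 0.33.

0.33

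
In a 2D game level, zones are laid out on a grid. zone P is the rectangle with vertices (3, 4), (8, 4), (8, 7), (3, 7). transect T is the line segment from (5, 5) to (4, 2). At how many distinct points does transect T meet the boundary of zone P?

The segment meets the boundary at (4.667,4).

1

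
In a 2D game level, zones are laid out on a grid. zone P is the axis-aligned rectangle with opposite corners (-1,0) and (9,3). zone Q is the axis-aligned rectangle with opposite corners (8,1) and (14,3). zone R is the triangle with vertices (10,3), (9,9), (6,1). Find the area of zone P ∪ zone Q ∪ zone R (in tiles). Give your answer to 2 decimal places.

49.75

By inclusion–exclusion:
Individual areas: |zone P| = 30, |zone Q| = 12, |zone R| = 13.
|zone P∩zone Q|: x∈[8,9], y∈[1,3] → 1·2 = 2.
|zone P∩zone R| = 3.
|zone Q∩zone R| = 1.
|zone P∩zone Q∩zone R| = 0.75.
|zone P ∪ zone Q ∪ zone R| = 55 − 6 + 0.75 = 49.75.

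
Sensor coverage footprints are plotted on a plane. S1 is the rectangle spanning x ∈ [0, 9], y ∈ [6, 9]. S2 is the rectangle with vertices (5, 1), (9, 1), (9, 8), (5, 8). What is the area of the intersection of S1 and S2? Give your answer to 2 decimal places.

|S1∩S2|: x∈[5,9], y∈[6,8] → 4·2 = 8.

8.00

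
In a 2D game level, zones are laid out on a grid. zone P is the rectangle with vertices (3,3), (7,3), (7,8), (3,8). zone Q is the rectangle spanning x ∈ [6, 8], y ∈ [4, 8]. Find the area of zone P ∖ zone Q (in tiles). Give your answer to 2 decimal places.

16.00

|zone P∩zone Q|: x∈[6,7], y∈[4,8] → 1·4 = 4.
|zone P| = 20.
|zone P ∖ zone Q| = |zone P| − |zone P∩zone Q| = 20 − 4 = 16.00.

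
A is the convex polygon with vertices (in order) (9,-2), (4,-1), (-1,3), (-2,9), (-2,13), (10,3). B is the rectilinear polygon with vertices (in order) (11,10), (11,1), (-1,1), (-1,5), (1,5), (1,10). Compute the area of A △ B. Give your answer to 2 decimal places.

76.60

|A| = 92, |B| = 98, |A∩B| = 56.7.
|A △ B| = |A| + |B| − 2·|A∩B| = 92 + 98 − 113.4 = 76.60.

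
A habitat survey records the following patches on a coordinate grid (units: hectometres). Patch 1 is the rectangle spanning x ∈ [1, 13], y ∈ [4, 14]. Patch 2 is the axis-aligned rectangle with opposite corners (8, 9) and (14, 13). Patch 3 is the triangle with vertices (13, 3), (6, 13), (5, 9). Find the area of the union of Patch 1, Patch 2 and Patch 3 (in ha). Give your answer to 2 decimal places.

By inclusion–exclusion:
Individual areas: |Patch 1| = 120, |Patch 2| = 24, |Patch 3| = 19.
|Patch 1∩Patch 2|: x∈[8,13], y∈[9,13] → 5·4 = 20.
|Patch 1∩Patch 3| = 18.6833.
|Patch 2∩Patch 3| = 0.4571.
|Patch 1∩Patch 2∩Patch 3| = 0.4571.
|Patch 1 ∪ Patch 2 ∪ Patch 3| = 163 − 39.1405 + 0.4571 = 124.32.

124.32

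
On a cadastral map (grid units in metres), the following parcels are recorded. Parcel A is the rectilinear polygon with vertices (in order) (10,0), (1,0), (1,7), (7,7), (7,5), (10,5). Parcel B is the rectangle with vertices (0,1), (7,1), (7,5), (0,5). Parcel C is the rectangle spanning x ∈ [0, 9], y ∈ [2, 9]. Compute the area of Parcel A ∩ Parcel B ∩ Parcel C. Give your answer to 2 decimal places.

The intersection is the polygon with vertices (7,5), (7,2), (1,2), (1,5).
By the shoelace formula its area is 18.00.

18.00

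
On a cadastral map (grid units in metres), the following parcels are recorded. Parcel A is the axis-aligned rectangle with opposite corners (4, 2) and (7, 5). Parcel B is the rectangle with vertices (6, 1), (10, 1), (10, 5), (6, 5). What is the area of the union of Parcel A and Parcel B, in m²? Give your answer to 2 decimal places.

22.00

By inclusion–exclusion:
Individual areas: |Parcel A| = 9, |Parcel B| = 16.
|Parcel A∩Parcel B|: x∈[6,7], y∈[2,5] → 1·3 = 3.
|Parcel A ∪ Parcel B| = 25 − 3 = 22.00.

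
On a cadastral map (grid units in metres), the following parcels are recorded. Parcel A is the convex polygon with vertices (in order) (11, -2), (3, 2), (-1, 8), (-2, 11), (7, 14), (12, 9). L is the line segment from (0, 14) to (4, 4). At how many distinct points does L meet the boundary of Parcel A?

The segment meets the boundary at (0.824,11.941).

1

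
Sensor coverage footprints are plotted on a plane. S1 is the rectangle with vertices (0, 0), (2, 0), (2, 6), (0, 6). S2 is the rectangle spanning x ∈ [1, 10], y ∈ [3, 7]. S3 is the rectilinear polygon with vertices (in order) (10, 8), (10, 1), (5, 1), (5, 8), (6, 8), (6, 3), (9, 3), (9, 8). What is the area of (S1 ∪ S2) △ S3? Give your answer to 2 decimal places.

49.00

|S1 ∪ S2| = 45.
|(S1 ∪ S2) ∩ S3| = 8.
|(S1 ∪ S2) △ S3| = 45 + 20 − 16 = 49.00.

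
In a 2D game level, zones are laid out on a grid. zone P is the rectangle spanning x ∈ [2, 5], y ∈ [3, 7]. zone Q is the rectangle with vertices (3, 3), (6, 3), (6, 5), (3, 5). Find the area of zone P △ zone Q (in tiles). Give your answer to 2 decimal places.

10.00

|zone P∩zone Q|: x∈[3,5], y∈[3,5] → 2·2 = 4.
|zone P △ zone Q| = |zone P| + |zone Q| − 2·|zone P∩zone Q| = 12 + 6 − 8 = 10.00.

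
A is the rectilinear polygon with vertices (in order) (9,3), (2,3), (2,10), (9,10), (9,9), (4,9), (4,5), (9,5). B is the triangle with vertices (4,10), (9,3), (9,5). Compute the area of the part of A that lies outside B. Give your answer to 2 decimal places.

|A| = 29, |A∩B| = 1.5714.
|A ∖ B| = |A| − |A∩B| = 29 − 1.5714 = 27.43.

27.43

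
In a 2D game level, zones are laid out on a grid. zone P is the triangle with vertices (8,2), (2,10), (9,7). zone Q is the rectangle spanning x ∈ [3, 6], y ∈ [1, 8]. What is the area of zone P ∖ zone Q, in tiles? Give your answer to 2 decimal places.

14.83

|zone P| = 19, |zone P∩zone Q| = 4.1667.
|zone P ∖ zone Q| = |zone P| − |zone P∩zone Q| = 19 − 4.1667 = 14.83.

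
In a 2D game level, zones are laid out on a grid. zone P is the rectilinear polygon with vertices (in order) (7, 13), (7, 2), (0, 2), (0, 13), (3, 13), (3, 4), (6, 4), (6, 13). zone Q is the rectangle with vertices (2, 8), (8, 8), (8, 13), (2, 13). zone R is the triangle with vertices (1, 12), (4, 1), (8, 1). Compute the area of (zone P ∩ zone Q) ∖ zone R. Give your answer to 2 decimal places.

8.37

|zone P ∩ zone Q| = 10.
|(zone P ∩ zone Q) ∩ zone R| = 1.6277.
|(zone P ∩ zone Q) ∖ zone R| = 10 − 1.6277 = 8.37.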